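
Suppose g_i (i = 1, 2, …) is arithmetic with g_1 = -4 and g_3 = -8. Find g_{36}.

-74

Common difference d = (-8 - (-4)) / (3 - 1) = -2.
g_i = -4 + (i - 1)·(-2).
g_{36} = -4 + 35·(-2) = -74.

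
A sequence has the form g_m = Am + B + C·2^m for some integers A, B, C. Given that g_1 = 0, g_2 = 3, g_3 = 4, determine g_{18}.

Plug in m = 1, 2, 3: A + B + 2C = 0; 2A + B + 4C = 3; 3A + B + 8C = 4.
Subtracting the first from the second: A + 2C = 3.
Subtracting the second from the third: A + 4C = 1.
Solving: C = -1, A = 5, then B = -3.
Therefore g_{18} = 90 + (-3) + (-1)·262144 = -262057.

-262057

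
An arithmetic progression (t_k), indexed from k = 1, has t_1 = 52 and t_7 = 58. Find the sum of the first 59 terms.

Common difference d = (58 - 52) / (7 - 1) = 1.
t_k = 52 + (k - 1)·1.
t_{59} = 110; S = 59·(52 + 110)/2 = 4779.

4779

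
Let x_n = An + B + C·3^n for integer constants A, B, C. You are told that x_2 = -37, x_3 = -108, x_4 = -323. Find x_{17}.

The three given values yield: 2A + B + 9C = -37; 3A + B + 27C = -108; 4A + B + 81C = -323.
Subtracting the first from the second: A + 18C = -71.
Subtracting the second from the third: A + 54C = -215.
Solving: C = -4, A = 1, then B = -3.
Therefore x_{17} = 17 + (-3) + (-4)·129140163 = -516560638.

-516560638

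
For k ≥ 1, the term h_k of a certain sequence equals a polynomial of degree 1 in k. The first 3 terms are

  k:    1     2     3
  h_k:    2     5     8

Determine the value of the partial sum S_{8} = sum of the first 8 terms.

1st diffs: 3, 3 (constant).
So h_k = 3k - 1.
Continuing: …, 11, 14, 17, 20, …, h_8 = 23.
Summing k = 1..8 (8 terms) gives 100.

100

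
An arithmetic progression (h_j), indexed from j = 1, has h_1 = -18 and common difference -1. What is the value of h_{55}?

-72

h_j = -18 + (j - 1)·(-1).
h_{55} = -18 + 54·(-1) = -72.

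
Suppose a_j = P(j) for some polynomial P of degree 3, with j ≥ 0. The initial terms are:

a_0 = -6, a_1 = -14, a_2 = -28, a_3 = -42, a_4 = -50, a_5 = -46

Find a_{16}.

1st diffs: -8, -14, -14, -8, 4.
2nd diffs: -6, 0, 6, 12.
3rd diffs: 6, 6, 6 (constant).
Newton forward-difference form: a_j = -6 + (-8)·C(j,1) + (-6)·C(j,2) + 6·C(j,3).
At j = 16: j = 16, so a_{16} = -6 - 128 - 720 + 3360 = 2506.

2506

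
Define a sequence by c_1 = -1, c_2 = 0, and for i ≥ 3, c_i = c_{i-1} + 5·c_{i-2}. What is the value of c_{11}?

-11430

Compute successive terms:
c_3 = -5, c_4 = -5, c_5 = -30, c_6 = -55, c_7 = -205, c_8 = -480, c_9 = -1505, c_{10} = -3905, c_{11} = -11430.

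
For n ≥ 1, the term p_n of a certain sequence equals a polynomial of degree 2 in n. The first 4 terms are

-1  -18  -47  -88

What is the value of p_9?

-473

1st diffs: -17, -29, -41.
2nd diffs: -12, -12 (constant).
Newton forward-difference form: p_n = -1 + (-17)·C(n-1,1) + (-12)·C(n-1,2).
At n = 9: n-1 = 8, so p_9 = -1 - 136 - 336 = -473.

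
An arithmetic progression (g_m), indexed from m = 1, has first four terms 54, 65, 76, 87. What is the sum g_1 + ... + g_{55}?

19305

Common difference d = 11.
g_m = 54 + (m - 1)·11.
g_{55} = 648; S = 55·(54 + 648)/2 = 19305.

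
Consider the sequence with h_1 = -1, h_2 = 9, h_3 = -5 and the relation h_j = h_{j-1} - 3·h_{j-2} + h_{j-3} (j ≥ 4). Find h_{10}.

h_4 = -33;  h_5 = -9;  h_6 = 85;  h_7 = 79;  h_8 = -185;  h_9 = -337;  h_{10} = 297.

297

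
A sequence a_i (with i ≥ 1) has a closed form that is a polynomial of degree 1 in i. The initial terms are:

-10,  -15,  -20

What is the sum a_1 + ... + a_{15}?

1st diffs: -5, -5 (constant).
So a_i = -5i - 5.
Continuing: …, -25, -30, -35, -40, …, a_{15} = -80.
Summing i = 1..15 (15 terms) gives -675.

-675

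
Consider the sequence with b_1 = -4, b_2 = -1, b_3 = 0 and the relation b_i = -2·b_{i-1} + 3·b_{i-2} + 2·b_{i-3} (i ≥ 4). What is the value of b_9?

Compute successive terms:
b_4 = -11;  b_5 = 20;  b_6 = -73;  b_7 = 184;  b_8 = -547;  b_9 = 1500.

1500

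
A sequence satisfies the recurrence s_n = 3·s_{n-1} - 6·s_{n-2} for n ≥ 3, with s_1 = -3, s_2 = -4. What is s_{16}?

-756702

Applying the relation repeatedly:
s_3 = 6  s_4 = 42  s_5 = 90  …  s_{13} = -4374  s_{14} = -278478  s_{15} = -809190  s_{16} = -756702.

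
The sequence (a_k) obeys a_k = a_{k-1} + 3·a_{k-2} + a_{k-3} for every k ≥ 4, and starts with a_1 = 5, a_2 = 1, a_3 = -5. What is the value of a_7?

Applying the relation repeatedly:
a_4 = 3;  a_5 = -11;  a_6 = -7;  a_7 = -37.

-37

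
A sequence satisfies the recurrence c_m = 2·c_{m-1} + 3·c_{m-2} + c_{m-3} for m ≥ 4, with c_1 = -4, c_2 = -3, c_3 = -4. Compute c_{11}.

Compute successive terms:
c_4 = -21;  c_5 = -57;  c_6 = -181;  c_7 = -554;  c_8 = -1708;  c_9 = -5259;  c_{10} = -16196;  c_{11} = -49877.

-49877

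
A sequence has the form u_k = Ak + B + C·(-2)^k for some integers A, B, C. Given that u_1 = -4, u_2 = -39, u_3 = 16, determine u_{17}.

655266

The three given values yield: A + B - 2C = -4; 2A + B + 4C = -39; 3A + B - 8C = 16.
Subtracting the first from the second: A + 6C = -35.
Subtracting the second from the third: A - 12C = 55.
Solving: C = -5, A = -5, then B = -9.
Therefore u_{17} = -85 + (-9) + (-5)·(-131072) = 655266.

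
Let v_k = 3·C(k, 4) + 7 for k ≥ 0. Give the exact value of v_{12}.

1492

C(12, 4) = 495, so v_{12} = 1492.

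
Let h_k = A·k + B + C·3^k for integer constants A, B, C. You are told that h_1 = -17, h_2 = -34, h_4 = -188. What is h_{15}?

-28697895

The three given values yield: A + B + 3C = -17; 2A + B + 9C = -34; 4A + B + 81C = -188.
Subtracting the first from the second: A + 6C = -17.
Subtracting the second from the third: 2A + 72C = -154.
Solving: C = -2, A = -5, then B = -6.
Therefore h_{15} = -75 + (-6) + (-2)·14348907 = -28697895.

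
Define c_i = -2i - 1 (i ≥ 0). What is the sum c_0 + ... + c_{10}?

-121

Over i = 0..10: Σi = 55.
Total = (-2)·55 + (-1)·11 = -121.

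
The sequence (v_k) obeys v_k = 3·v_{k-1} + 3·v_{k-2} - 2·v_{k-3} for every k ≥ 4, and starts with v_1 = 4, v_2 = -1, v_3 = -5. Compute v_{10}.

Iterate the recurrence:
v_4 = -26;  v_5 = -91;  v_6 = -341;  v_7 = -1244;  v_8 = -4573;  v_9 = -16769;  v_{10} = -61538.

-61538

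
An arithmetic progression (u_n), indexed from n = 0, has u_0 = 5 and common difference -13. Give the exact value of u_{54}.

-697

u_n = 5 + (n - 0)·(-13).
u_{54} = 5 + 54·(-13) = -697.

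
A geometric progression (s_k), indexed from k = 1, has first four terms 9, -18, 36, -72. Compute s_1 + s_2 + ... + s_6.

Common ratio r = -2.
s_k = 9·(-2)^(k-1).
S = 9·((-2)^6 - 1)/(-2 - 1) = 9·(64 - 1)/(-3) = -189.

-189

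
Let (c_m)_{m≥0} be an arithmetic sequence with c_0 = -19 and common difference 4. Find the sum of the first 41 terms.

c_m = -19 + (m - 0)·4.
c_{40} = 141; S = 41·(-19 + 141)/2 = 2501.

2501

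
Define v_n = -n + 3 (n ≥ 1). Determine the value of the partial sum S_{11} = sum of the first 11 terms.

Over n = 1..11: Σn = 66.
Total = (-1)·66 + (3)·11 = -33.

-33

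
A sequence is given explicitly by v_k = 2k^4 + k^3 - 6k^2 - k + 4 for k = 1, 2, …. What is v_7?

4848

v_7 = 2·7^4 + 1·7^3 - 6·7^2 - 1·7 + 4 = 4848.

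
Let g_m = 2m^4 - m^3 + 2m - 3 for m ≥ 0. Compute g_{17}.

g_{17} = 2·17^4 - 1·17^3 + 2·17 - 3 = 162160.

162160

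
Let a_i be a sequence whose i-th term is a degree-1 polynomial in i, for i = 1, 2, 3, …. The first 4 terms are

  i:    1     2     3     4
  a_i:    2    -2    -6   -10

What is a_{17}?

-62

1st diffs: -4, -4, -4 (constant).
So a_i = -4i + 6.
Evaluating at i = 17 gives a_{17} = -62.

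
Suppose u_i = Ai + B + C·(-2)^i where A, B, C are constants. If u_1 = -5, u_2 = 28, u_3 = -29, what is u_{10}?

5152

The three given values yield: A + B - 2C = -5; 2A + B + 4C = 28; 3A + B - 8C = -29.
Subtracting the first from the second: A + 6C = 33.
Subtracting the second from the third: A - 12C = -57.
Solving: C = 5, A = 3, then B = 2.
So u_i = 3·i + 2 + 5·(-2)^i; at i=10 this is 5152.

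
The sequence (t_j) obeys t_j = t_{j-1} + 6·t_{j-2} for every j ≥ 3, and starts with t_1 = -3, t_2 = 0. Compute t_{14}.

Step forward from the initial values:
t_3 = -18; t_4 = -18; t_5 = -126; …; t_{11} = -72702; t_{12} = -208890; t_{13} = -645102; t_{14} = -1898442.
(Characteristic roots are 3 and -2.)

-1898442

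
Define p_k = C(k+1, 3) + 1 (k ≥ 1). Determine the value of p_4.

11

C(5, 3) = 10, so p_4 = 11.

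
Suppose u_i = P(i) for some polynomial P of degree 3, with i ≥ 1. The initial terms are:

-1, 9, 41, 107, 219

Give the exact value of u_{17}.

1st diffs: 10, 32, 66, 112.
2nd diffs: 22, 34, 46.
3rd diffs: 12, 12 (constant).
So u_i = 2i^3 - i^2 - i - 1.
Evaluating at i = 17 gives u_{17} = 9519.

9519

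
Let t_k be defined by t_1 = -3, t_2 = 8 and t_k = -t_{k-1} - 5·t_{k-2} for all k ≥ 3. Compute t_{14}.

-80072

Iterate the recurrence:
t_3 = 7, t_4 = -47, t_5 = 12, …, t_{11} = -13148, t_{12} = 3583, t_{13} = 62157, t_{14} = -80072.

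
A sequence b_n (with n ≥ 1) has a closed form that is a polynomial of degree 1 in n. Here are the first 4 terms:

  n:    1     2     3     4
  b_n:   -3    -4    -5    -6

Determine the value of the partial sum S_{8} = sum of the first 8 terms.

-52

1st diffs: -1, -1, -1 (constant).
So b_n = -n - 2.
Continuing: -7, -8, -9, -10.
Summing n = 1..8 (8 terms) gives -52.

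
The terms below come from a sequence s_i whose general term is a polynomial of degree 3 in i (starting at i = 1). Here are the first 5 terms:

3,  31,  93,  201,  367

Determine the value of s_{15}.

7857

1st diffs: 28, 62, 108, 166.
2nd diffs: 34, 46, 58.
3rd diffs: 12, 12 (constant).
Newton forward-difference form: s_i = 3 + 28·C(i-1,1) + 34·C(i-1,2) + 12·C(i-1,3).
At i = 15: i-1 = 14, so s_{15} = 3 + 392 + 3094 + 4368 = 7857.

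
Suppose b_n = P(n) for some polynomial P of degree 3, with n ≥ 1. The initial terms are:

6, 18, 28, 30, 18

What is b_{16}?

1st diffs: 12, 10, 2, -12.
2nd diffs: -2, -8, -14.
3rd diffs: -6, -6 (constant).
So b_n = -n^3 + 5n^2 + 4n - 2.
Evaluating at n = 16 gives b_{16} = -2754.

-2754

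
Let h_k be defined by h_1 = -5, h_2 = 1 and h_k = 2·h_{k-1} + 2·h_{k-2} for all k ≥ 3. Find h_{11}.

-17792

Iterate the recurrence:
h_3 = -8  h_4 = -14  h_5 = -44  h_6 = -116  h_7 = -320  h_8 = -872  h_9 = -2384  h_{10} = -6512  h_{11} = -17792.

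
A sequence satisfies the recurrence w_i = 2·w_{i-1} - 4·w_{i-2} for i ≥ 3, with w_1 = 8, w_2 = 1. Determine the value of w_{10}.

Applying the relation repeatedly:
w_3 = -30;  w_4 = -64;  w_5 = -8;  w_6 = 240;  w_7 = 512;  w_8 = 64;  w_9 = -1920;  w_{10} = -4096.

-4096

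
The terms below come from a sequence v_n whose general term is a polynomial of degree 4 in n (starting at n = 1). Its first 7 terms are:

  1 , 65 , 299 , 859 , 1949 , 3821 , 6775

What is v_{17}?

196145

1st diffs: 64, 234, 560, 1090, 1872, 2954.
2nd diffs: 170, 326, 530, 782, 1082.
3rd diffs: 156, 204, 252, 300.
4th diffs: 48, 48, 48 (constant).
So v_n = 2n^4 + 6n^3 - n^2 - 5n - 1.
Evaluating at n = 17 gives v_{17} = 196145.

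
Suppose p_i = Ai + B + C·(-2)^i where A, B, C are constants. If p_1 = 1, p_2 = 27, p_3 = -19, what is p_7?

-491

Plug in i = 1, 2, 3: A + B - 2C = 1; 2A + B + 4C = 27; 3A + B - 8C = -19.
Subtracting the first from the second: A + 6C = 26.
Subtracting the second from the third: A - 12C = -46.
Solving: C = 4, A = 2, then B = 7.
Hence p_7 = 2·7 + 7 + 4·(-128) = -491.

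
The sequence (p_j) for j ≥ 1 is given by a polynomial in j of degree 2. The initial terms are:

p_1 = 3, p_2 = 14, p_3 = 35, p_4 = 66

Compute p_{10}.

462

1st diffs: 11, 21, 31.
2nd diffs: 10, 10 (constant).
So p_j = 5j^2 - 4j + 2.
Evaluating at j = 10 gives p_{10} = 462.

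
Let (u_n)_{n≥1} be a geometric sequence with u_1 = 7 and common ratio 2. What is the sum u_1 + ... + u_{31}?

15032385529

u_n = 7·2^(n-1).
S = 7·(2^31 - 1)/(2 - 1) = 7·(2147483648 - 1)/(1) = 15032385529.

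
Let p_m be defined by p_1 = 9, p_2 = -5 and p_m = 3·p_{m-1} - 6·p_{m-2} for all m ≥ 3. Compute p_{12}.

Applying the relation repeatedly:
p_3 = -69, p_4 = -177, p_5 = -117, p_6 = 711, p_7 = 2835, p_8 = 4239, p_9 = -4293, p_{10} = -38313, p_{11} = -89181, p_{12} = -37665.

-37665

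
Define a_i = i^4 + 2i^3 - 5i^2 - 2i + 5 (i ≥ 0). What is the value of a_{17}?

a_{17} = 1·17^4 + 2·17^3 - 5·17^2 - 2·17 + 5 = 91873.

91873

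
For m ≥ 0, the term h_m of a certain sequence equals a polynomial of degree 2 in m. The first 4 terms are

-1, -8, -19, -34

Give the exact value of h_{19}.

1st diffs: -7, -11, -15.
2nd diffs: -4, -4 (constant).
So h_m = -2m^2 - 5m - 1.
Evaluating at m = 19 gives h_{19} = -818.

-818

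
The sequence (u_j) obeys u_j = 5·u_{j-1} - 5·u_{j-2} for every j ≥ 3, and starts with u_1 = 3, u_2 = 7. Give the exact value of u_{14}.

23234375

Applying the relation repeatedly:
u_3 = 20;  u_4 = 65;  u_5 = 225;  …;  u_{11} = 490625;  u_{12} = 1775000;  u_{13} = 6421875;  u_{14} = 23234375.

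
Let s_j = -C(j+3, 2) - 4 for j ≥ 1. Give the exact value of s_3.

-19

C(6, 2) = 15, so s_3 = -19.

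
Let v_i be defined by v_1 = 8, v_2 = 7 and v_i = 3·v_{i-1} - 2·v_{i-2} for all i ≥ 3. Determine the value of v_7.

Compute successive terms:
v_3 = 5;  v_4 = 1;  v_5 = -7;  v_6 = -23;  v_7 = -55.
(Characteristic roots are 2 and 1.)

-55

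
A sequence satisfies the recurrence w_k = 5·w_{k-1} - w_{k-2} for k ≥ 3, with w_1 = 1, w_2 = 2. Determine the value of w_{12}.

11940723

Applying the relation repeatedly:
w_3 = 9, w_4 = 43, w_5 = 206, w_6 = 987, w_7 = 4729, w_8 = 22658, w_9 = 108561, w_{10} = 520147, w_{11} = 2492174, w_{12} = 11940723.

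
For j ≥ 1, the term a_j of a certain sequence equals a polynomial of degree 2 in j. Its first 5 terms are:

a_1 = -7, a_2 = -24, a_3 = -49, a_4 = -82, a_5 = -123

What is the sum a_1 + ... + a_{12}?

1st diffs: -17, -25, -33, -41.
2nd diffs: -8, -8, -8 (constant).
So a_j = -4j^2 - 5j + 2.
Continuing: …, -172, -229, -294, -367, …, a_{12} = -634.
Summing j = 1..12 (12 terms) gives -2966.

-2966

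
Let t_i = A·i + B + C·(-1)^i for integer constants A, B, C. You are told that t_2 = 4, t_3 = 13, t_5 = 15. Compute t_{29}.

At i = 2, 3, 5: 2A + B + C = 4; 3A + B - C = 13; 5A + B - C = 15.
Subtracting the first from the second: A - 2C = 9.
Subtracting the second from the third: 2A = 2.
Solving: C = -4, A = 1, then B = 6.
Hence t_{29} = 1·29 + 6 + (-4)·(-1) = 39.

39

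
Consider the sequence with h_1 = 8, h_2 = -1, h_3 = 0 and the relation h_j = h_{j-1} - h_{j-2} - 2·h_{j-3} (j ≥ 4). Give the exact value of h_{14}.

h_4 = -15; h_5 = -13; h_6 = 2; …; h_{11} = -297; h_{12} = -198; h_{13} = 377; h_{14} = 1169.

1169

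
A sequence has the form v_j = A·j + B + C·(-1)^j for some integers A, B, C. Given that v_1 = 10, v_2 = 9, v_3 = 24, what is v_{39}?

276

At j = 1, 2, 3: A + B - C = 10; 2A + B + C = 9; 3A + B - C = 24.
Subtracting the first from the second: A + 2C = -1.
Subtracting the second from the third: A - 2C = 15.
Solving: C = -4, A = 7, then B = -1.
So v_j = 7·j + (-1) + (-4)·(-1)^j; at j=39 this is 276.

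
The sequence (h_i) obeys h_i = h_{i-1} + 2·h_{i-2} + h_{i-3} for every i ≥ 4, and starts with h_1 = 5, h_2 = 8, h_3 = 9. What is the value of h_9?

Compute successive terms:
h_4 = 30, h_5 = 56, h_6 = 125, h_7 = 267, h_8 = 573, h_9 = 1232.

1232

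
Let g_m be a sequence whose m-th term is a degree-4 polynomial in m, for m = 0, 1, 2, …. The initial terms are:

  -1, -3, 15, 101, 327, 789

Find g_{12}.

23735

1st diffs: -2, 18, 86, 226, 462.
2nd diffs: 20, 68, 140, 236.
3rd diffs: 48, 72, 96.
4th diffs: 24, 24 (constant).
Newton forward-difference form: g_m = -1 + (-2)·C(m,1) + 20·C(m,2) + 48·C(m,3) + 24·C(m,4).
At m = 12: m = 12, so g_{12} = -1 - 24 + 1320 + 10560 + 11880 = 23735.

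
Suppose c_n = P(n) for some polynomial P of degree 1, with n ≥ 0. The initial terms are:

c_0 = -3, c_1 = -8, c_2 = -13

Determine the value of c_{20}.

-103

1st diffs: -5, -5 (constant).
So c_n = -5n - 3.
Evaluating at n = 20 gives c_{20} = -103.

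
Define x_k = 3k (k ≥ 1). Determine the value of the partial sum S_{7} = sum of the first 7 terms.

Over k = 1..7: Σk = 28.
Total = (3)·28 = 84.

84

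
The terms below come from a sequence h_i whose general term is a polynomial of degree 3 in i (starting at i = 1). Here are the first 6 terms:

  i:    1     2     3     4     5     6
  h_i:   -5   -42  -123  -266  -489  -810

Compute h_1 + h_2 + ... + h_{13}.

-28405

1st diffs: -37, -81, -143, -223, -321.
2nd diffs: -44, -62, -80, -98.
3rd diffs: -18, -18, -18 (constant).
So h_i = -3i^3 - 4i^2 - 4i + 6.
Continuing: …, -1247, -1818, -2541, -3434, …, h_{13} = -7313.
Summing i = 1..13 (13 terms) gives -28405.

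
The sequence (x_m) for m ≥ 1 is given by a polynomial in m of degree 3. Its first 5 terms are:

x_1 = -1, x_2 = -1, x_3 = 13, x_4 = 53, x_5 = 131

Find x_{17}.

1st diffs: 0, 14, 40, 78.
2nd diffs: 14, 26, 38.
3rd diffs: 12, 12 (constant).
Newton forward-difference form: x_m = -1 + 14·C(m-1,2) + 12·C(m-1,3).
At m = 17: m-1 = 16, so x_{17} = -1 + 1680 + 6720 = 8399.

8399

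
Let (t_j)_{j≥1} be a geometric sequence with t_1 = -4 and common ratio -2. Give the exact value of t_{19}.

t_j = (-4)·(-2)^(j-1).
t_{19} = (-4)·(-2)^18 = -1048576.

-1048576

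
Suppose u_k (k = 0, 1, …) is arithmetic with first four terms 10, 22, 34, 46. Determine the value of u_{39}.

478

Common difference d = 12.
u_k = 10 + (k - 0)·12.
u_{39} = 10 + 39·12 = 478.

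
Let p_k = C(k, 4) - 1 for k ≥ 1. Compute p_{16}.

1819

C(16, 4) = 1820, so p_{16} = 1819.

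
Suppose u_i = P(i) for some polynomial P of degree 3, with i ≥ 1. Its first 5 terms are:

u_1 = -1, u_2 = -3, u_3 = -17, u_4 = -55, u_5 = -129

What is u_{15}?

1st diffs: -2, -14, -38, -74.
2nd diffs: -12, -24, -36.
3rd diffs: -12, -12 (constant).
Newton forward-difference form: u_i = -1 + (-2)·C(i-1,1) + (-12)·C(i-1,2) + (-12)·C(i-1,3).
At i = 15: i-1 = 14, so u_{15} = -1 - 28 - 1092 - 4368 = -5489.

-5489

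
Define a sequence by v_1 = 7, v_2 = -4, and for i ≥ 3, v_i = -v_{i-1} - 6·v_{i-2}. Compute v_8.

Applying the relation repeatedly:
v_3 = -38;  v_4 = 62;  v_5 = 166;  v_6 = -538;  v_7 = -458;  v_8 = 3686.

3686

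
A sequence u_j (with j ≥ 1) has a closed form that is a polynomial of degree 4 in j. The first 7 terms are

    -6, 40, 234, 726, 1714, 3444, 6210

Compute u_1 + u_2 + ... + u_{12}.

147790

1st diffs: 46, 194, 492, 988, 1730, 2766.
2nd diffs: 148, 298, 496, 742, 1036.
3rd diffs: 150, 198, 246, 294.
4th diffs: 48, 48, 48 (constant).
So u_j = 2j^4 + 5j^3 - 6j^2 - j - 6.
Continuing: …, 10354, 16266, 24384, 35194, …, u_{12} = 49230.
Summing j = 1..12 (12 terms) gives 147790.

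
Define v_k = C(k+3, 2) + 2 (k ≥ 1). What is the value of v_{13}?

122

C(16, 2) = 120, so v_{13} = 122.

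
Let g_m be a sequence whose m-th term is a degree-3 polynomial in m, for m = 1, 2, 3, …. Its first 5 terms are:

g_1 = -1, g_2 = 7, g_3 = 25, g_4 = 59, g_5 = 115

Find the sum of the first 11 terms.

4059

1st diffs: 8, 18, 34, 56.
2nd diffs: 10, 16, 22.
3rd diffs: 6, 6 (constant).
So g_m = m^3 - m^2 + 4m - 5.
Continuing: …, 199, 317, 475, 679, …, g_{11} = 1249.
Summing m = 1..11 (11 terms) gives 4059.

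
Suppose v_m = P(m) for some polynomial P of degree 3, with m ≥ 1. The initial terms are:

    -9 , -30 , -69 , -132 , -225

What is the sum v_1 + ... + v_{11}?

1st diffs: -21, -39, -63, -93.
2nd diffs: -18, -24, -30.
3rd diffs: -6, -6 (constant).
Newton forward-difference form: v_m = -9 + (-21)·C(m-1,1) + (-18)·C(m-1,2) + (-6)·C(m-1,3).
Continuing: …, -354, -525, -744, -1017, …, v_{11} = -1749.
Summing m = 1..11 (11 terms) gives -6204.

-6204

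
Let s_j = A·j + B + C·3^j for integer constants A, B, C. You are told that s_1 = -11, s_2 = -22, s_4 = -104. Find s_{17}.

-129140251

Write the equations: A + B + 3C = -11; 2A + B + 9C = -22; 4A + B + 81C = -104.
Subtracting the first from the second: A + 6C = -11.
Subtracting the second from the third: 2A + 72C = -82.
Solving: C = -1, A = -5, then B = -3.
So s_j = -5·j + (-3) + (-1)·3^j; at j=17 this is -129140251.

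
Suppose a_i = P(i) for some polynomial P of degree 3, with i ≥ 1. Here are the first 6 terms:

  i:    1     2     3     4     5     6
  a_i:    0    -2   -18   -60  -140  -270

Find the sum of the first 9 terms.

1st diffs: -2, -16, -42, -80, -130.
2nd diffs: -14, -26, -38, -50.
3rd diffs: -12, -12, -12 (constant).
Newton forward-difference form: a_i = (-2)·C(i-1,1) + (-14)·C(i-1,2) + (-12)·C(i-1,3).
Continuing: -462, -728, -1080.
Summing i = 1..9 (9 terms) gives -2760.

-2760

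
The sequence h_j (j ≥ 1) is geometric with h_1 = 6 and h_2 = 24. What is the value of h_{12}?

25165824

Common ratio r = 4.
h_j = 6·4^(j-1).
h_{12} = 6·4^11 = 25165824.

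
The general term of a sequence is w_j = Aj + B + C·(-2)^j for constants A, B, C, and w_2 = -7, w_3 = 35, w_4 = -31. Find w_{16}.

At j = 2, 3, 4: 2A + B + 4C = -7; 3A + B - 8C = 35; 4A + B + 16C = -31.
Subtracting the first from the second: A - 12C = 42.
Subtracting the second from the third: A + 24C = -66.
Solving: C = -3, A = 6, then B = -7.
So w_j = 6·j + (-7) + (-3)·(-2)^j; at j=16 this is -196519.

-196519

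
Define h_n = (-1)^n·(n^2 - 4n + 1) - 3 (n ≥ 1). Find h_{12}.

(-1)^12 = 1; n^2 - 4n + 1 at n=12 is 97; so h_{12} = 94.

94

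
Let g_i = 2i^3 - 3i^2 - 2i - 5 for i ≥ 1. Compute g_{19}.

12592

g_{19} = 2·19^3 - 3·19^2 - 2·19 - 5 = 12592.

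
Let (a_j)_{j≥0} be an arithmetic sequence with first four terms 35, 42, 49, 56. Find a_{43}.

Common difference d = 7.
a_j = 35 + (j - 0)·7.
a_{43} = 35 + 43·7 = 336.

336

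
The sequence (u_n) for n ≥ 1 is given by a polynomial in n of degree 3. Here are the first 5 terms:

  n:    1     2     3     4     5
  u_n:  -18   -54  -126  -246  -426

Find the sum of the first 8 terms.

1st diffs: -36, -72, -120, -180.
2nd diffs: -36, -48, -60.
3rd diffs: -12, -12 (constant).
Newton forward-difference form: u_n = -18 + (-36)·C(n-1,1) + (-36)·C(n-1,2) + (-12)·C(n-1,3).
Continuing: -678, -1014, -1446.
Summing n = 1..8 (8 terms) gives -4008.

-4008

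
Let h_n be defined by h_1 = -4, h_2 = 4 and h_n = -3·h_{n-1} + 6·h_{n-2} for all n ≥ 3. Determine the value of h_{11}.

-4217508

h_3 = -36; h_4 = 132; h_5 = -612; h_6 = 2628; h_7 = -11556; h_8 = 50436; h_9 = -220644; h_{10} = 964548; h_{11} = -4217508.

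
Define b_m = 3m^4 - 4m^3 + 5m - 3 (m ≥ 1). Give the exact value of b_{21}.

546501

b_{21} = 3·21^4 - 4·21^3 + 5·21 - 3 = 546501.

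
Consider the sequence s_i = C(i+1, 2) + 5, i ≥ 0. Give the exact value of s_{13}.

C(14, 2) = 91, so s_{13} = 96.

96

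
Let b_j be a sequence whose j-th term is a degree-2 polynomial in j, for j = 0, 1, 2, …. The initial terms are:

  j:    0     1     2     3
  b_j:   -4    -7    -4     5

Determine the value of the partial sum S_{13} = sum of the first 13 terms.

1430

1st diffs: -3, 3, 9.
2nd diffs: 6, 6 (constant).
So b_j = 3j^2 - 6j - 4.
Continuing: …, 20, 41, 68, 101, …, b_{12} = 356.
Summing j = 0..12 (13 terms) gives 1430.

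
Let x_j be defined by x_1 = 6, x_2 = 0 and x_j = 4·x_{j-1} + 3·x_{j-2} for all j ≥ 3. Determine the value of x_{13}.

Step forward from the initial values:
x_3 = 18; x_4 = 72; x_5 = 342; …; x_{10} = 738144; x_{11} = 3429234; x_{12} = 15931368; x_{13} = 74013174.

74013174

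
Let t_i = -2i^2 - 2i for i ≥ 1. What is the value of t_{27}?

t_{27} = -2·27^2 - 2·27 = -1512.

-1512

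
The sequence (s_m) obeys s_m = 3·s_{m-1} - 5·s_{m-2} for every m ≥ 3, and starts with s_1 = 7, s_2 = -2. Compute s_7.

Applying the relation repeatedly:
s_3 = -41; s_4 = -113; s_5 = -134; s_6 = 163; s_7 = 1159.

1159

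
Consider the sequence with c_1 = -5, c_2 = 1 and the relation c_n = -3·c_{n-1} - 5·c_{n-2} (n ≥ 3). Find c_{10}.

Compute successive terms:
c_3 = 22;  c_4 = -71;  c_5 = 103;  c_6 = 46;  c_7 = -653;  c_8 = 1729;  c_9 = -1922;  c_{10} = -2879.

-2879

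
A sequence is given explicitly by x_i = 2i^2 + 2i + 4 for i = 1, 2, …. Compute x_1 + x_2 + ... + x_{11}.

Over i = 1..11: Σi = 66, Σi² = 506.
Total = (2)·506 + (2)·66 + (4)·11 = 1188.

1188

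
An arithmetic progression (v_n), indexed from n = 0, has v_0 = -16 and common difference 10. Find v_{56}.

v_n = -16 + (n - 0)·10.
v_{56} = -16 + 56·10 = 544.

544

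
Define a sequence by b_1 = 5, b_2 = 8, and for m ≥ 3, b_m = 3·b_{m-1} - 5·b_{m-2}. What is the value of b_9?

2951

Compute successive terms:
b_3 = -1; b_4 = -43; b_5 = -124; b_6 = -157; b_7 = 149; b_8 = 1232; b_9 = 2951.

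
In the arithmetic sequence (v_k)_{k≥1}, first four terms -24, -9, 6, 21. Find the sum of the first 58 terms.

Common difference d = 15.
v_k = -24 + (k - 1)·15.
v_{58} = 831; S = 58·(-24 + 831)/2 = 23403.

23403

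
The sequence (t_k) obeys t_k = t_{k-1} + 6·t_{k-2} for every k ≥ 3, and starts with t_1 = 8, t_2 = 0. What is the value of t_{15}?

Step forward from the initial values:
t_3 = 48;  t_4 = 48;  t_5 = 336;  …;  t_{12} = 557040;  t_{13} = 1720272;  t_{14} = 5062512;  t_{15} = 15384144.
(Characteristic roots are 3 and -2.)

15384144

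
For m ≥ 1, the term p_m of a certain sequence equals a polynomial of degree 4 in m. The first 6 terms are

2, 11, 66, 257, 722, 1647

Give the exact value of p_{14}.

63767

1st diffs: 9, 55, 191, 465, 925.
2nd diffs: 46, 136, 274, 460.
3rd diffs: 90, 138, 186.
4th diffs: 48, 48 (constant).
Newton forward-difference form: p_m = 2 + 9·C(m-1,1) + 46·C(m-1,2) + 90·C(m-1,3) + 48·C(m-1,4).
At m = 14: m-1 = 13, so p_{14} = 2 + 117 + 3588 + 25740 + 34320 = 63767.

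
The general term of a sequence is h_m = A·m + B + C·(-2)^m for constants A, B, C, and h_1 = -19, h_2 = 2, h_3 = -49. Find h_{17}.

Write the equations: A + B - 2C = -19; 2A + B + 4C = 2; 3A + B - 8C = -49.
Subtracting the first from the second: A + 6C = 21.
Subtracting the second from the third: A - 12C = -51.
Solving: C = 4, A = -3, then B = -8.
Therefore h_{17} = -51 + (-8) + 4·(-131072) = -524347.

-524347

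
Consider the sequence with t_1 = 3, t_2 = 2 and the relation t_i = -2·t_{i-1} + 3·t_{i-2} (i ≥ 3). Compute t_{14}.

-398578

Compute successive terms:
t_3 = 5, t_4 = -4, t_5 = 23, …, t_{11} = 14765, t_{12} = -44284, t_{13} = 132863, t_{14} = -398578.
(Characteristic roots are 1 and -3.)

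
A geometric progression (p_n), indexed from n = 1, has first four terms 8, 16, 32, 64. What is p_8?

Common ratio r = 2.
p_n = 8·2^(n-1).
p_8 = 8·2^7 = 1024.

1024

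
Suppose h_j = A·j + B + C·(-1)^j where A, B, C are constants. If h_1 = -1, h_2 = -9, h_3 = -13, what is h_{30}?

The three given values yield: A + B - C = -1; 2A + B + C = -9; 3A + B - C = -13.
Subtracting the first from the second: A + 2C = -8.
Subtracting the second from the third: A - 2C = -4.
Solving: C = -1, A = -6, then B = 4.
Hence h_{30} = -6·30 + 4 + (-1)·1 = -177.

-177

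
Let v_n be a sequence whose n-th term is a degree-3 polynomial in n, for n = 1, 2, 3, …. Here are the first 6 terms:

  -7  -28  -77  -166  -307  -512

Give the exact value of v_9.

1st diffs: -21, -49, -89, -141, -205.
2nd diffs: -28, -40, -52, -64.
3rd diffs: -12, -12, -12 (constant).
Newton forward-difference form: v_n = -7 + (-21)·C(n-1,1) + (-28)·C(n-1,2) + (-12)·C(n-1,3).
At n = 9: n-1 = 8, so v_9 = -7 - 168 - 784 - 672 = -1631.

-1631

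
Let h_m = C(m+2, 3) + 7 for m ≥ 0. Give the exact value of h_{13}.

462

C(15, 3) = 455, so h_{13} = 462.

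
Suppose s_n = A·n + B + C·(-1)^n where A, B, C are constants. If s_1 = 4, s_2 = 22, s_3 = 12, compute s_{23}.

92

Plug in n = 1, 2, 3: A + B - C = 4; 2A + B + C = 22; 3A + B - C = 12.
Subtracting the first from the second: A + 2C = 18.
Subtracting the second from the third: A - 2C = -10.
Solving: C = 7, A = 4, then B = 7.
Therefore s_{23} = 92 + 7 + 7·(-1) = 92.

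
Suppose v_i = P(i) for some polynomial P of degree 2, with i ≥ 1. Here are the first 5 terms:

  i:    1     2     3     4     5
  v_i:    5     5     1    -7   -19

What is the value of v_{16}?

1st diffs: 0, -4, -8, -12.
2nd diffs: -4, -4, -4 (constant).
Newton forward-difference form: v_i = 5 + (-4)·C(i-1,2).
At i = 16: i-1 = 15, so v_{16} = 5 - 420 = -415.

-415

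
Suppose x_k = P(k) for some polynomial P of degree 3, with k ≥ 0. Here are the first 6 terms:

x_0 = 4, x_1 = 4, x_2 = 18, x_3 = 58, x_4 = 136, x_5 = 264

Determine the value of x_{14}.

1st diffs: 0, 14, 40, 78, 128.
2nd diffs: 14, 26, 38, 50.
3rd diffs: 12, 12, 12 (constant).
Newton forward-difference form: x_k = 4 + 14·C(k,2) + 12·C(k,3).
At k = 14: k = 14, so x_{14} = 4 + 1274 + 4368 = 5646.

5646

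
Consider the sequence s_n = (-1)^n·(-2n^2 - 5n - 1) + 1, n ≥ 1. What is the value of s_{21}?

(-1)^21 = -1; -2n^2 - 5n - 1 at n=21 is -988; so s_{21} = 989.

989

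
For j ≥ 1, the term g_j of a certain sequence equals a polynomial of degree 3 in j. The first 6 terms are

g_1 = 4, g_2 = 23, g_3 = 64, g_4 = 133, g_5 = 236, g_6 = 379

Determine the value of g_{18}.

7399

1st diffs: 19, 41, 69, 103, 143.
2nd diffs: 22, 28, 34, 40.
3rd diffs: 6, 6, 6 (constant).
Newton forward-difference form: g_j = 4 + 19·C(j-1,1) + 22·C(j-1,2) + 6·C(j-1,3).
At j = 18: j-1 = 17, so g_{18} = 4 + 323 + 2992 + 4080 = 7399.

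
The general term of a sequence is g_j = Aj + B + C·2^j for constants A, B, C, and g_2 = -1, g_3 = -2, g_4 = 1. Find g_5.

12

The three given values yield: 2A + B + 4C = -1; 3A + B + 8C = -2; 4A + B + 16C = 1.
Subtracting the first from the second: A + 4C = -1.
Subtracting the second from the third: A + 8C = 3.
Solving: C = 1, A = -5, then B = 5.
So g_j = -5·j + 5 + 1·2^j; at j=5 this is 12.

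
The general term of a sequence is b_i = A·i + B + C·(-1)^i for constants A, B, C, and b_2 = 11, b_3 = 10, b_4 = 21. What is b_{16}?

81

Plug in i = 2, 3, 4: 2A + B + C = 11; 3A + B - C = 10; 4A + B + C = 21.
Subtracting the first from the second: A - 2C = -1.
Subtracting the second from the third: A + 2C = 11.
Solving: C = 3, A = 5, then B = -2.
So b_i = 5·i + (-2) + 3·(-1)^i; at i=16 this is 81.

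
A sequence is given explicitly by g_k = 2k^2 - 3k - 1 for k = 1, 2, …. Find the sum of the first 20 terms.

5090

Over k = 1..20: Σk = 210, Σk² = 2870.
Total = (2)·2870 + (-3)·210 + (-1)·20 = 5090.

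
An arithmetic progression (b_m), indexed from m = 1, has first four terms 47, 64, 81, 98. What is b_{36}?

Common difference d = 17.
b_m = 47 + (m - 1)·17.
b_{36} = 47 + 35·17 = 642.

642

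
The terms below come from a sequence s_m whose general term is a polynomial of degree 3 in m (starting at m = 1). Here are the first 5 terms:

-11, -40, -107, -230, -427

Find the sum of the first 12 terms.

1st diffs: -29, -67, -123, -197.
2nd diffs: -38, -56, -74.
3rd diffs: -18, -18 (constant).
So s_m = -3m^3 - m^2 - 5m - 2.
Continuing: …, -716, -1115, -1642, -2315, …, s_{12} = -5390.
Summing m = 1..12 (12 terms) gives -19316.

-19316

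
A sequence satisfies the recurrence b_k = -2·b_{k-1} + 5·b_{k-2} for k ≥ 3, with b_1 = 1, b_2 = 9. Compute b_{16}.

Iterate the recurrence:
b_3 = -13  b_4 = 71  b_5 = -207  …  b_{13} = -4374287  b_{14} = 15090129  b_{15} = -52051693  b_{16} = 179554031.

179554031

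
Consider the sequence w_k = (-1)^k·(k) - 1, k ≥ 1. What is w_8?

(-1)^8 = 1; k at k=8 is 8; so w_8 = 7.

7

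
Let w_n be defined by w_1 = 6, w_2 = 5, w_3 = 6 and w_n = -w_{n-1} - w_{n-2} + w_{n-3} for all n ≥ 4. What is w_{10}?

Step forward from the initial values:
w_4 = -5;  w_5 = 4;  w_6 = 7;  w_7 = -16;  w_8 = 13;  w_9 = 10;  w_{10} = -39.

-39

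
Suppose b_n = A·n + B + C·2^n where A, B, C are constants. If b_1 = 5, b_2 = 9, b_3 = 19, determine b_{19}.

Plug in n = 1, 2, 3: A + B + 2C = 5; 2A + B + 4C = 9; 3A + B + 8C = 19.
Subtracting the first from the second: A + 2C = 4.
Subtracting the second from the third: A + 4C = 10.
Solving: C = 3, A = -2, then B = 1.
So b_n = -2·n + 1 + 3·2^n; at n=19 this is 1572827.

1572827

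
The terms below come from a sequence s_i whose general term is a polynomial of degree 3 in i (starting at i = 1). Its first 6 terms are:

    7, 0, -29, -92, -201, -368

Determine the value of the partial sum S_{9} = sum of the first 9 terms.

-3549

1st diffs: -7, -29, -63, -109, -167.
2nd diffs: -22, -34, -46, -58.
3rd diffs: -12, -12, -12 (constant).
Newton forward-difference form: s_i = 7 + (-7)·C(i-1,1) + (-22)·C(i-1,2) + (-12)·C(i-1,3).
Continuing: -605, -924, -1337.
Summing i = 1..9 (9 terms) gives -3549.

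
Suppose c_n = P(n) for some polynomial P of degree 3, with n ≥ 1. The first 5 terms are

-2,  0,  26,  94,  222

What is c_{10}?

2392

1st diffs: 2, 26, 68, 128.
2nd diffs: 24, 42, 60.
3rd diffs: 18, 18 (constant).
Newton forward-difference form: c_n = -2 + 2·C(n-1,1) + 24·C(n-1,2) + 18·C(n-1,3).
At n = 10: n-1 = 9, so c_{10} = -2 + 18 + 864 + 1512 = 2392.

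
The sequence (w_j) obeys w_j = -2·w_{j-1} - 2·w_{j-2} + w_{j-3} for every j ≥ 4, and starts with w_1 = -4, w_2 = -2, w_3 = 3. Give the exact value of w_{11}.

Iterate the recurrence:
w_4 = -6;  w_5 = 4;  w_6 = 7;  w_7 = -28;  w_8 = 46;  w_9 = -29;  w_{10} = -62;  w_{11} = 228.

228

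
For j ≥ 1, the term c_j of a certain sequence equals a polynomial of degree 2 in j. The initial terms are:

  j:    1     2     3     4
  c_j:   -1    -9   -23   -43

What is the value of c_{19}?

-1063

1st diffs: -8, -14, -20.
2nd diffs: -6, -6 (constant).
So c_j = -3j^2 + j + 1.
Evaluating at j = 19 gives c_{19} = -1063.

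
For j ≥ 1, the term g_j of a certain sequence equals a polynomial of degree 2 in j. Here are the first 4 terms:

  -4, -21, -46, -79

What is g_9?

1st diffs: -17, -25, -33.
2nd diffs: -8, -8 (constant).
Newton forward-difference form: g_j = -4 + (-17)·C(j-1,1) + (-8)·C(j-1,2).
At j = 9: j-1 = 8, so g_9 = -4 - 136 - 224 = -364.

-364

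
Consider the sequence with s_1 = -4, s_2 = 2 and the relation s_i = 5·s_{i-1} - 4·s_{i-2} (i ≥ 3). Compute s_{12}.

Compute successive terms:
s_3 = 26;  s_4 = 122;  s_5 = 506;  s_6 = 2042;  s_7 = 8186;  s_8 = 32762;  s_9 = 131066;  s_{10} = 524282;  s_{11} = 2097146;  s_{12} = 8388602.
(Characteristic roots are 4 and 1.)

8388602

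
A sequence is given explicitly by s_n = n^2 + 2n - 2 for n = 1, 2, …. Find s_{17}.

s_{17} = 1·17^2 + 2·17 - 2 = 321.

321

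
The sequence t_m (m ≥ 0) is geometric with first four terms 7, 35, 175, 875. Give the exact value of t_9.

Common ratio r = 5.
t_m = 7·5^(m-0).
t_9 = 7·5^9 = 13671875.

13671875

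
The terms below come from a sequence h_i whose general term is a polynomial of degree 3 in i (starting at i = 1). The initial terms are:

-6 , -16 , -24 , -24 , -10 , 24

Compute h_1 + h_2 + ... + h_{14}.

5740

1st diffs: -10, -8, 0, 14, 34.
2nd diffs: 2, 8, 14, 20.
3rd diffs: 6, 6, 6 (constant).
Newton forward-difference form: h_i = -6 + (-10)·C(i-1,1) + 2·C(i-1,2) + 6·C(i-1,3).
Continuing: …, 84, 176, 306, 480, …, h_{14} = 1736.
Summing i = 1..14 (14 terms) gives 5740.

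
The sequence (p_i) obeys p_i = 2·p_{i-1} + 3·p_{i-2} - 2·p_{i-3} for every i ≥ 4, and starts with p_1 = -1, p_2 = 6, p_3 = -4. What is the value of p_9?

Compute successive terms:
p_4 = 12, p_5 = 0, p_6 = 44, p_7 = 64, p_8 = 260, p_9 = 624.

624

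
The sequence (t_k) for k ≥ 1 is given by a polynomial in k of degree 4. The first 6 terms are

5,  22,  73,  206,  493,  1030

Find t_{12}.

1st diffs: 17, 51, 133, 287, 537.
2nd diffs: 34, 82, 154, 250.
3rd diffs: 48, 72, 96.
4th diffs: 24, 24 (constant).
Newton forward-difference form: t_k = 5 + 17·C(k-1,1) + 34·C(k-1,2) + 48·C(k-1,3) + 24·C(k-1,4).
At k = 12: k-1 = 11, so t_{12} = 5 + 187 + 1870 + 7920 + 7920 = 17902.

17902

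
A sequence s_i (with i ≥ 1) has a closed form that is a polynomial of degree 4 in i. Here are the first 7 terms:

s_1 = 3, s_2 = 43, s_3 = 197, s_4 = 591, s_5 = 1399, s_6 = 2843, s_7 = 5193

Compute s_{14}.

1st diffs: 40, 154, 394, 808, 1444, 2350.
2nd diffs: 114, 240, 414, 636, 906.
3rd diffs: 126, 174, 222, 270.
4th diffs: 48, 48, 48 (constant).
Newton forward-difference form: s_i = 3 + 40·C(i-1,1) + 114·C(i-1,2) + 126·C(i-1,3) + 48·C(i-1,4).
At i = 14: i-1 = 13, so s_{14} = 3 + 520 + 8892 + 36036 + 34320 = 79771.

79771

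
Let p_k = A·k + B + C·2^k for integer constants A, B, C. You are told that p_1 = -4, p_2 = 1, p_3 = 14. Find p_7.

The three given values yield: A + B + 2C = -4; 2A + B + 4C = 1; 3A + B + 8C = 14.
Subtracting the first from the second: A + 2C = 5.
Subtracting the second from the third: A + 4C = 13.
Solving: C = 4, A = -3, then B = -9.
Therefore p_7 = -21 + (-9) + 4·128 = 482.

482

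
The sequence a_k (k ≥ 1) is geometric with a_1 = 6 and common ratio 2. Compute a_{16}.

a_k = 6·2^(k-1).
a_{16} = 6·2^15 = 196608.

196608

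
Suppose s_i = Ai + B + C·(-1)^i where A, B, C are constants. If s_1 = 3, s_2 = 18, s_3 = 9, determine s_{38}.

The three given values yield: A + B - C = 3; 2A + B + C = 18; 3A + B - C = 9.
Subtracting the first from the second: A + 2C = 15.
Subtracting the second from the third: A - 2C = -9.
Solving: C = 6, A = 3, then B = 6.
So s_i = 3·i + 6 + 6·(-1)^i; at i=38 this is 126.

126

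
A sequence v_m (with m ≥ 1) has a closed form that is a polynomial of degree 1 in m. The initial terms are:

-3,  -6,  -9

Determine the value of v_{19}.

1st diffs: -3, -3 (constant).
So v_m = -3m.
Evaluating at m = 19 gives v_{19} = -57.

-57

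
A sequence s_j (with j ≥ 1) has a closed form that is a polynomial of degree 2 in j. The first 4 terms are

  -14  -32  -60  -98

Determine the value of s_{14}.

-1028

1st diffs: -18, -28, -38.
2nd diffs: -10, -10 (constant).
So s_j = -5j^2 - 3j - 6.
Evaluating at j = 14 gives s_{14} = -1028.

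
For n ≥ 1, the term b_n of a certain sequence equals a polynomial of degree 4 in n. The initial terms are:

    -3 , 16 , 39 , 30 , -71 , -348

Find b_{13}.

1st diffs: 19, 23, -9, -101, -277.
2nd diffs: 4, -32, -92, -176.
3rd diffs: -36, -60, -84.
4th diffs: -24, -24 (constant).
Newton forward-difference form: b_n = -3 + 19·C(n-1,1) + 4·C(n-1,2) + (-36)·C(n-1,3) + (-24)·C(n-1,4).
At n = 13: n-1 = 12, so b_{13} = -3 + 228 + 264 - 7920 - 11880 = -19311.

-19311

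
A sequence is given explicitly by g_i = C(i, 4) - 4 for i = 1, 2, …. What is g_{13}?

C(13, 4) = 715, so g_{13} = 711.

711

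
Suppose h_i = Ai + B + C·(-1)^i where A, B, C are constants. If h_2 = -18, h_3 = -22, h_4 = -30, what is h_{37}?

At i = 2, 3, 4: 2A + B + C = -18; 3A + B - C = -22; 4A + B + C = -30.
Subtracting the first from the second: A - 2C = -4.
Subtracting the second from the third: A + 2C = -8.
Solving: C = -1, A = -6, then B = -5.
So h_i = -6·i + (-5) + (-1)·(-1)^i; at i=37 this is -226.

-226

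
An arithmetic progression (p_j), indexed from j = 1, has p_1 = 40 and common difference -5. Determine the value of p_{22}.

-65

p_j = 40 + (j - 1)·(-5).
p_{22} = 40 + 21·(-5) = -65.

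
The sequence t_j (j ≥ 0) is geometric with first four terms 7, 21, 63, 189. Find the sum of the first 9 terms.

68887

Common ratio r = 3.
t_j = 7·3^(j-0).
S = 7·(3^9 - 1)/(3 - 1) = 7·(19683 - 1)/(2) = 68887.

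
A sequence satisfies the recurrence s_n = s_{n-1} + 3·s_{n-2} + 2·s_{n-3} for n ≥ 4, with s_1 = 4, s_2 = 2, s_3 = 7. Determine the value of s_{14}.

s_4 = 21;  s_5 = 46;  s_6 = 123;  …;  s_{11} = 12102;  s_{12} = 30391;  s_{13} = 76331;  s_{14} = 191708.

191708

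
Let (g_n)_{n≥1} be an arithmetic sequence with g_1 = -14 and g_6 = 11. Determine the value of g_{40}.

181

Common difference d = (11 - (-14)) / (6 - 1) = 5.
g_n = -14 + (n - 1)·5.
g_{40} = -14 + 39·5 = 181.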